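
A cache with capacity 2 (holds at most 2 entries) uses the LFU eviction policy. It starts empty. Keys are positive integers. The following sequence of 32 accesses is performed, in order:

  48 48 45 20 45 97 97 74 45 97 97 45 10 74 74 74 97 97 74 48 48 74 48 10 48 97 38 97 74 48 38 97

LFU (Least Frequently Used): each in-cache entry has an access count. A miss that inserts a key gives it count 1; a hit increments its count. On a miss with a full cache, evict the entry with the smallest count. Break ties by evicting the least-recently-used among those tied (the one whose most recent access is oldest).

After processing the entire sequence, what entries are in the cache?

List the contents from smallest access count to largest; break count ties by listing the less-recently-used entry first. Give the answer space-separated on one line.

LFU simulation (capacity=2):
  1. access 48: MISS. Cache: [48(c=1)]
  2. access 48: HIT, count now 2. Cache: [48(c=2)]
  3. access 45: MISS. Cache: [45(c=1) 48(c=2)]
  4. access 20: MISS, evict 45(c=1). Cache: [20(c=1) 48(c=2)]
  5. access 45: MISS, evict 20(c=1). Cache: [45(c=1) 48(c=2)]
  6. access 97: MISS, evict 45(c=1). Cache: [97(c=1) 48(c=2)]
  7. access 97: HIT, count now 2. Cache: [48(c=2) 97(c=2)]
  8. access 74: MISS, evict 48(c=2). Cache: [74(c=1) 97(c=2)]
  9. access 45: MISS, evict 74(c=1). Cache: [45(c=1) 97(c=2)]
  10. access 97: HIT, count now 3. Cache: [45(c=1) 97(c=3)]
  11. access 97: HIT, count now 4. Cache: [45(c=1) 97(c=4)]
  12. access 45: HIT, count now 2. Cache: [45(c=2) 97(c=4)]
  13. access 10: MISS, evict 45(c=2). Cache: [10(c=1) 97(c=4)]
  14. access 74: MISS, evict 10(c=1). Cache: [74(c=1) 97(c=4)]
  15. access 74: HIT, count now 2. Cache: [74(c=2) 97(c=4)]
  16. access 74: HIT, count now 3. Cache: [74(c=3) 97(c=4)]
  17. access 97: HIT, count now 5. Cache: [74(c=3) 97(c=5)]
  18. access 97: HIT, count now 6. Cache: [74(c=3) 97(c=6)]
  19. access 74: HIT, count now 4. Cache: [74(c=4) 97(c=6)]
  20. access 48: MISS, evict 74(c=4). Cache: [48(c=1) 97(c=6)]
  21. access 48: HIT, count now 2. Cache: [48(c=2) 97(c=6)]
  22. access 74: MISS, evict 48(c=2). Cache: [74(c=1) 97(c=6)]
  23. access 48: MISS, evict 74(c=1). Cache: [48(c=1) 97(c=6)]
  24. access 10: MISS, evict 48(c=1). Cache: [10(c=1) 97(c=6)]
  25. access 48: MISS, evict 10(c=1). Cache: [48(c=1) 97(c=6)]
  26. access 97: HIT, count now 7. Cache: [48(c=1) 97(c=7)]
  27. access 38: MISS, evict 48(c=1). Cache: [38(c=1) 97(c=7)]
  28. access 97: HIT, count now 8. Cache: [38(c=1) 97(c=8)]
  29. access 74: MISS, evict 38(c=1). Cache: [74(c=1) 97(c=8)]
  30. access 48: MISS, evict 74(c=1). Cache: [48(c=1) 97(c=8)]
  31. access 38: MISS, evict 48(c=1). Cache: [38(c=1) 97(c=8)]
  32. access 97: HIT, count now 9. Cache: [38(c=1) 97(c=9)]
Total: 14 hits, 18 misses, 16 evictions

Answer: 38 97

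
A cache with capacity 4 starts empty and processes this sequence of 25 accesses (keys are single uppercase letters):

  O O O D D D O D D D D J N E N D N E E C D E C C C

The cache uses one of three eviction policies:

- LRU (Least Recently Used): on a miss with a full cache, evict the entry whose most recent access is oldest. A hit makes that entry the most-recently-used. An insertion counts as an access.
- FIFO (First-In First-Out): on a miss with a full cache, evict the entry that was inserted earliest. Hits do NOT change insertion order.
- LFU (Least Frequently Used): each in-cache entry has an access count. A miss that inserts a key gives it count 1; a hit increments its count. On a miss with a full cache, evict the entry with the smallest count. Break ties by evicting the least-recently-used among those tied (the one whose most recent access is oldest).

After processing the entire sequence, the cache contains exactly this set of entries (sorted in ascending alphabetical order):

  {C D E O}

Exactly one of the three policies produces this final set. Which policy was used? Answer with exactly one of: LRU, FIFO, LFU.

Answer: LFU

Derivation:
Simulating under each policy and comparing final sets:
  LRU: final set = {C D E N} -> differs
  FIFO: final set = {C D E N} -> differs
  LFU: final set = {C D E O} -> MATCHES target
Only LFU produces the target set.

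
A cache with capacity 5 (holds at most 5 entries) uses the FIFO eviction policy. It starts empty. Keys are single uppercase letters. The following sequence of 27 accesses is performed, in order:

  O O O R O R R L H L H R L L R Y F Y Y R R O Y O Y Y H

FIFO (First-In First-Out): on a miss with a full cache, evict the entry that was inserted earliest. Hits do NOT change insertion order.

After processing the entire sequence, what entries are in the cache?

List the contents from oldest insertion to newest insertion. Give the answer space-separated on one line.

FIFO simulation (capacity=5):
  1. access O: MISS. Cache (old->new): [O]
  2. access O: HIT. Cache (old->new): [O]
  3. access O: HIT. Cache (old->new): [O]
  4. access R: MISS. Cache (old->new): [O R]
  5. access O: HIT. Cache (old->new): [O R]
  6. access R: HIT. Cache (old->new): [O R]
  7. access R: HIT. Cache (old->new): [O R]
  8. access L: MISS. Cache (old->new): [O R L]
  9. access H: MISS. Cache (old->new): [O R L H]
  10. access L: HIT. Cache (old->new): [O R L H]
  11. access H: HIT. Cache (old->new): [O R L H]
  12. access R: HIT. Cache (old->new): [O R L H]
  13. access L: HIT. Cache (old->new): [O R L H]
  14. access L: HIT. Cache (old->new): [O R L H]
  15. access R: HIT. Cache (old->new): [O R L H]
  16. access Y: MISS. Cache (old->new): [O R L H Y]
  17. access F: MISS, evict O. Cache (old->new): [R L H Y F]
  18. access Y: HIT. Cache (old->new): [R L H Y F]
  19. access Y: HIT. Cache (old->new): [R L H Y F]
  20. access R: HIT. Cache (old->new): [R L H Y F]
  21. access R: HIT. Cache (old->new): [R L H Y F]
  22. access O: MISS, evict R. Cache (old->new): [L H Y F O]
  23. access Y: HIT. Cache (old->new): [L H Y F O]
  24. access O: HIT. Cache (old->new): [L H Y F O]
  25. access Y: HIT. Cache (old->new): [L H Y F O]
  26. access Y: HIT. Cache (old->new): [L H Y F O]
  27. access H: HIT. Cache (old->new): [L H Y F O]
Total: 20 hits, 7 misses, 2 evictions

Answer: L H Y F O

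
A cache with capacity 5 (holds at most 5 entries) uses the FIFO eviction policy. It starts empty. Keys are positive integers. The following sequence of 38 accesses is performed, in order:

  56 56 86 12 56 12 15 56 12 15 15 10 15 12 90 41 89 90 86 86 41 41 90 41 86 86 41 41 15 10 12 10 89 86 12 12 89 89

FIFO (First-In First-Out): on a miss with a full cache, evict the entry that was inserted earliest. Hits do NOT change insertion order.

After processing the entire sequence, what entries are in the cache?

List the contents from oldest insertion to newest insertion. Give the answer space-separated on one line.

FIFO simulation (capacity=5):
  1. access 56: MISS. Cache (old->new): [56]
  2. access 56: HIT. Cache (old->new): [56]
  3. access 86: MISS. Cache (old->new): [56 86]
  4. access 12: MISS. Cache (old->new): [56 86 12]
  5. access 56: HIT. Cache (old->new): [56 86 12]
  6. access 12: HIT. Cache (old->new): [56 86 12]
  7. access 15: MISS. Cache (old->new): [56 86 12 15]
  8. access 56: HIT. Cache (old->new): [56 86 12 15]
  9. access 12: HIT. Cache (old->new): [56 86 12 15]
  10. access 15: HIT. Cache (old->new): [56 86 12 15]
  11. access 15: HIT. Cache (old->new): [56 86 12 15]
  12. access 10: MISS. Cache (old->new): [56 86 12 15 10]
  13. access 15: HIT. Cache (old->new): [56 86 12 15 10]
  14. access 12: HIT. Cache (old->new): [56 86 12 15 10]
  15. access 90: MISS, evict 56. Cache (old->new): [86 12 15 10 90]
  16. access 41: MISS, evict 86. Cache (old->new): [12 15 10 90 41]
  17. access 89: MISS, evict 12. Cache (old->new): [15 10 90 41 89]
  18. access 90: HIT. Cache (old->new): [15 10 90 41 89]
  19. access 86: MISS, evict 15. Cache (old->new): [10 90 41 89 86]
  20. access 86: HIT. Cache (old->new): [10 90 41 89 86]
  21. access 41: HIT. Cache (old->new): [10 90 41 89 86]
  22. access 41: HIT. Cache (old->new): [10 90 41 89 86]
  23. access 90: HIT. Cache (old->new): [10 90 41 89 86]
  24. access 41: HIT. Cache (old->new): [10 90 41 89 86]
  25. access 86: HIT. Cache (old->new): [10 90 41 89 86]
  26. access 86: HIT. Cache (old->new): [10 90 41 89 86]
  27. access 41: HIT. Cache (old->new): [10 90 41 89 86]
  28. access 41: HIT. Cache (old->new): [10 90 41 89 86]
  29. access 15: MISS, evict 10. Cache (old->new): [90 41 89 86 15]
  30. access 10: MISS, evict 90. Cache (old->new): [41 89 86 15 10]
  31. access 12: MISS, evict 41. Cache (old->new): [89 86 15 10 12]
  32. access 10: HIT. Cache (old->new): [89 86 15 10 12]
  33. access 89: HIT. Cache (old->new): [89 86 15 10 12]
  34. access 86: HIT. Cache (old->new): [89 86 15 10 12]
  35. access 12: HIT. Cache (old->new): [89 86 15 10 12]
  36. access 12: HIT. Cache (old->new): [89 86 15 10 12]
  37. access 89: HIT. Cache (old->new): [89 86 15 10 12]
  38. access 89: HIT. Cache (old->new): [89 86 15 10 12]
Total: 26 hits, 12 misses, 7 evictions

Answer: 89 86 15 10 12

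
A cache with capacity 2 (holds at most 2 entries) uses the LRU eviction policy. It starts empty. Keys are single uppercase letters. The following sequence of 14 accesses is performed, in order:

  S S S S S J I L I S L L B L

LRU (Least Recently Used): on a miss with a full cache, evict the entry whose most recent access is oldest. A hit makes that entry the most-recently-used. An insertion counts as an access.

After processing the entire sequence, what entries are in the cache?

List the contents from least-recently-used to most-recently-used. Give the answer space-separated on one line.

LRU simulation (capacity=2):
  1. access S: MISS. Cache (LRU->MRU): [S]
  2. access S: HIT. Cache (LRU->MRU): [S]
  3. access S: HIT. Cache (LRU->MRU): [S]
  4. access S: HIT. Cache (LRU->MRU): [S]
  5. access S: HIT. Cache (LRU->MRU): [S]
  6. access J: MISS. Cache (LRU->MRU): [S J]
  7. access I: MISS, evict S. Cache (LRU->MRU): [J I]
  8. access L: MISS, evict J. Cache (LRU->MRU): [I L]
  9. access I: HIT. Cache (LRU->MRU): [L I]
  10. access S: MISS, evict L. Cache (LRU->MRU): [I S]
  11. access L: MISS, evict I. Cache (LRU->MRU): [S L]
  12. access L: HIT. Cache (LRU->MRU): [S L]
  13. access B: MISS, evict S. Cache (LRU->MRU): [L B]
  14. access L: HIT. Cache (LRU->MRU): [B L]
Total: 7 hits, 7 misses, 5 evictions

Answer: B L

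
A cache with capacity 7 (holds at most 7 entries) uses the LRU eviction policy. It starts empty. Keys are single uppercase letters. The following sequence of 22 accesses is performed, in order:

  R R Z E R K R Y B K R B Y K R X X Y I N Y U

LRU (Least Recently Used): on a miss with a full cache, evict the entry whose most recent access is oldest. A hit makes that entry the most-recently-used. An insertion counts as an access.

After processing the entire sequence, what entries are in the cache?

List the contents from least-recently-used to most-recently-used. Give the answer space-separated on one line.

LRU simulation (capacity=7):
  1. access R: MISS. Cache (LRU->MRU): [R]
  2. access R: HIT. Cache (LRU->MRU): [R]
  3. access Z: MISS. Cache (LRU->MRU): [R Z]
  4. access E: MISS. Cache (LRU->MRU): [R Z E]
  5. access R: HIT. Cache (LRU->MRU): [Z E R]
  6. access K: MISS. Cache (LRU->MRU): [Z E R K]
  7. access R: HIT. Cache (LRU->MRU): [Z E K R]
  8. access Y: MISS. Cache (LRU->MRU): [Z E K R Y]
  9. access B: MISS. Cache (LRU->MRU): [Z E K R Y B]
  10. access K: HIT. Cache (LRU->MRU): [Z E R Y B K]
  11. access R: HIT. Cache (LRU->MRU): [Z E Y B K R]
  12. access B: HIT. Cache (LRU->MRU): [Z E Y K R B]
  13. access Y: HIT. Cache (LRU->MRU): [Z E K R B Y]
  14. access K: HIT. Cache (LRU->MRU): [Z E R B Y K]
  15. access R: HIT. Cache (LRU->MRU): [Z E B Y K R]
  16. access X: MISS. Cache (LRU->MRU): [Z E B Y K R X]
  17. access X: HIT. Cache (LRU->MRU): [Z E B Y K R X]
  18. access Y: HIT. Cache (LRU->MRU): [Z E B K R X Y]
  19. access I: MISS, evict Z. Cache (LRU->MRU): [E B K R X Y I]
  20. access N: MISS, evict E. Cache (LRU->MRU): [B K R X Y I N]
  21. access Y: HIT. Cache (LRU->MRU): [B K R X I N Y]
  22. access U: MISS, evict B. Cache (LRU->MRU): [K R X I N Y U]
Total: 12 hits, 10 misses, 3 evictions

Answer: K R X I N Y U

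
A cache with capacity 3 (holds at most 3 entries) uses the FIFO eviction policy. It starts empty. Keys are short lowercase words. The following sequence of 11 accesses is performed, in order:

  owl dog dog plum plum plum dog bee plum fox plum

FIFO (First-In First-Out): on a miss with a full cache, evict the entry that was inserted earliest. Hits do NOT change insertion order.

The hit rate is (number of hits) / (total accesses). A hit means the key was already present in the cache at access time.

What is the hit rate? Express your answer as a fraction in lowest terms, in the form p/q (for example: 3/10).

FIFO simulation (capacity=3):
  1. access owl: MISS. Cache (old->new): [owl]
  2. access dog: MISS. Cache (old->new): [owl dog]
  3. access dog: HIT. Cache (old->new): [owl dog]
  4. access plum: MISS. Cache (old->new): [owl dog plum]
  5. access plum: HIT. Cache (old->new): [owl dog plum]
  6. access plum: HIT. Cache (old->new): [owl dog plum]
  7. access dog: HIT. Cache (old->new): [owl dog plum]
  8. access bee: MISS, evict owl. Cache (old->new): [dog plum bee]
  9. access plum: HIT. Cache (old->new): [dog plum bee]
  10. access fox: MISS, evict dog. Cache (old->new): [plum bee fox]
  11. access plum: HIT. Cache (old->new): [plum bee fox]
Total: 6 hits, 5 misses, 2 evictions

Hit rate = 6/11

Answer: 6/11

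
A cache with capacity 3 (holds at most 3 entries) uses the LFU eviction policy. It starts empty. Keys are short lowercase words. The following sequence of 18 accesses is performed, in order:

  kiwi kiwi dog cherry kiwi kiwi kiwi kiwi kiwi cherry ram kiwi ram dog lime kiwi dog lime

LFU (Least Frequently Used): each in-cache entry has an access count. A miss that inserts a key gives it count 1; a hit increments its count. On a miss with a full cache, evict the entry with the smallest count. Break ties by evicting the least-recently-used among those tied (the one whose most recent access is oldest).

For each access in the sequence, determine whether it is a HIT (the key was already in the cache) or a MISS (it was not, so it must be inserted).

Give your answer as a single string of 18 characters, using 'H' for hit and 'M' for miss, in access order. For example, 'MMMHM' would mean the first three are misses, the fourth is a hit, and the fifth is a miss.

Answer: MHMMHHHHHHMHHMMHMM

Derivation:
LFU simulation (capacity=3):
  1. access kiwi: MISS. Cache: [kiwi(c=1)]
  2. access kiwi: HIT, count now 2. Cache: [kiwi(c=2)]
  3. access dog: MISS. Cache: [dog(c=1) kiwi(c=2)]
  4. access cherry: MISS. Cache: [dog(c=1) cherry(c=1) kiwi(c=2)]
  5. access kiwi: HIT, count now 3. Cache: [dog(c=1) cherry(c=1) kiwi(c=3)]
  6. access kiwi: HIT, count now 4. Cache: [dog(c=1) cherry(c=1) kiwi(c=4)]
  7. access kiwi: HIT, count now 5. Cache: [dog(c=1) cherry(c=1) kiwi(c=5)]
  8. access kiwi: HIT, count now 6. Cache: [dog(c=1) cherry(c=1) kiwi(c=6)]
  9. access kiwi: HIT, count now 7. Cache: [dog(c=1) cherry(c=1) kiwi(c=7)]
  10. access cherry: HIT, count now 2. Cache: [dog(c=1) cherry(c=2) kiwi(c=7)]
  11. access ram: MISS, evict dog(c=1). Cache: [ram(c=1) cherry(c=2) kiwi(c=7)]
  12. access kiwi: HIT, count now 8. Cache: [ram(c=1) cherry(c=2) kiwi(c=8)]
  13. access ram: HIT, count now 2. Cache: [cherry(c=2) ram(c=2) kiwi(c=8)]
  14. access dog: MISS, evict cherry(c=2). Cache: [dog(c=1) ram(c=2) kiwi(c=8)]
  15. access lime: MISS, evict dog(c=1). Cache: [lime(c=1) ram(c=2) kiwi(c=8)]
  16. access kiwi: HIT, count now 9. Cache: [lime(c=1) ram(c=2) kiwi(c=9)]
  17. access dog: MISS, evict lime(c=1). Cache: [dog(c=1) ram(c=2) kiwi(c=9)]
  18. access lime: MISS, evict dog(c=1). Cache: [lime(c=1) ram(c=2) kiwi(c=9)]
Total: 10 hits, 8 misses, 5 evictions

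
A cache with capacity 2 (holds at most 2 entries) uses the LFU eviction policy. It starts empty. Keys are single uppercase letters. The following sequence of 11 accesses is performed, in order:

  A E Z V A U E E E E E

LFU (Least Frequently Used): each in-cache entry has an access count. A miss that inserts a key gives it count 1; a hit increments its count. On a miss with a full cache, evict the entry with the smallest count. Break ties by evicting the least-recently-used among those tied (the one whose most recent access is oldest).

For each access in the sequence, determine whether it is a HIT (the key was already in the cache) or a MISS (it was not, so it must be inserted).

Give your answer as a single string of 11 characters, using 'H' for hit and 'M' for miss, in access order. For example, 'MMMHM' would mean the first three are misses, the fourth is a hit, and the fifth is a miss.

Answer: MMMMMMMHHHH

Derivation:
LFU simulation (capacity=2):
  1. access A: MISS. Cache: [A(c=1)]
  2. access E: MISS. Cache: [A(c=1) E(c=1)]
  3. access Z: MISS, evict A(c=1). Cache: [E(c=1) Z(c=1)]
  4. access V: MISS, evict E(c=1). Cache: [Z(c=1) V(c=1)]
  5. access A: MISS, evict Z(c=1). Cache: [V(c=1) A(c=1)]
  6. access U: MISS, evict V(c=1). Cache: [A(c=1) U(c=1)]
  7. access E: MISS, evict A(c=1). Cache: [U(c=1) E(c=1)]
  8. access E: HIT, count now 2. Cache: [U(c=1) E(c=2)]
  9. access E: HIT, count now 3. Cache: [U(c=1) E(c=3)]
  10. access E: HIT, count now 4. Cache: [U(c=1) E(c=4)]
  11. access E: HIT, count now 5. Cache: [U(c=1) E(c=5)]
Total: 4 hits, 7 misses, 5 evictions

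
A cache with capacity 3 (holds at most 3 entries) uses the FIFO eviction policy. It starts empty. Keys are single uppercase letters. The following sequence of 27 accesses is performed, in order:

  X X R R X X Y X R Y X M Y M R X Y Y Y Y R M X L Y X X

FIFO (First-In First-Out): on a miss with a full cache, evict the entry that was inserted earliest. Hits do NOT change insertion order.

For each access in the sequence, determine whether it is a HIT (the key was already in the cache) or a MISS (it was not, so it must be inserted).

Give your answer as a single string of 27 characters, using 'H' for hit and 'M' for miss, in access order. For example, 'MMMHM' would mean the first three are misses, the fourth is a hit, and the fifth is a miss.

Answer: MHMHHHMHHHHMHHHMHHHHMHHMMMH

Derivation:
FIFO simulation (capacity=3):
  1. access X: MISS. Cache (old->new): [X]
  2. access X: HIT. Cache (old->new): [X]
  3. access R: MISS. Cache (old->new): [X R]
  4. access R: HIT. Cache (old->new): [X R]
  5. access X: HIT. Cache (old->new): [X R]
  6. access X: HIT. Cache (old->new): [X R]
  7. access Y: MISS. Cache (old->new): [X R Y]
  8. access X: HIT. Cache (old->new): [X R Y]
  9. access R: HIT. Cache (old->new): [X R Y]
  10. access Y: HIT. Cache (old->new): [X R Y]
  11. access X: HIT. Cache (old->new): [X R Y]
  12. access M: MISS, evict X. Cache (old->new): [R Y M]
  13. access Y: HIT. Cache (old->new): [R Y M]
  14. access M: HIT. Cache (old->new): [R Y M]
  15. access R: HIT. Cache (old->new): [R Y M]
  16. access X: MISS, evict R. Cache (old->new): [Y M X]
  17. access Y: HIT. Cache (old->new): [Y M X]
  18. access Y: HIT. Cache (old->new): [Y M X]
  19. access Y: HIT. Cache (old->new): [Y M X]
  20. access Y: HIT. Cache (old->new): [Y M X]
  21. access R: MISS, evict Y. Cache (old->new): [M X R]
  22. access M: HIT. Cache (old->new): [M X R]
  23. access X: HIT. Cache (old->new): [M X R]
  24. access L: MISS, evict M. Cache (old->new): [X R L]
  25. access Y: MISS, evict X. Cache (old->new): [R L Y]
  26. access X: MISS, evict R. Cache (old->new): [L Y X]
  27. access X: HIT. Cache (old->new): [L Y X]
Total: 18 hits, 9 misses, 6 evictions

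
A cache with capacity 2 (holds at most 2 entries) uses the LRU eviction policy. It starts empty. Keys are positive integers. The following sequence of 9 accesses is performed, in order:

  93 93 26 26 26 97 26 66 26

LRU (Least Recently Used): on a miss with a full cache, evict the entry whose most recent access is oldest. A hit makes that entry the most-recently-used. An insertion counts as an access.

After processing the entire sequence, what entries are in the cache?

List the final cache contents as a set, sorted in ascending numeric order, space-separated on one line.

LRU simulation (capacity=2):
  1. access 93: MISS. Cache (LRU->MRU): [93]
  2. access 93: HIT. Cache (LRU->MRU): [93]
  3. access 26: MISS. Cache (LRU->MRU): [93 26]
  4. access 26: HIT. Cache (LRU->MRU): [93 26]
  5. access 26: HIT. Cache (LRU->MRU): [93 26]
  6. access 97: MISS, evict 93. Cache (LRU->MRU): [26 97]
  7. access 26: HIT. Cache (LRU->MRU): [97 26]
  8. access 66: MISS, evict 97. Cache (LRU->MRU): [26 66]
  9. access 26: HIT. Cache (LRU->MRU): [66 26]
Total: 5 hits, 4 misses, 2 evictions

Answer: 26 66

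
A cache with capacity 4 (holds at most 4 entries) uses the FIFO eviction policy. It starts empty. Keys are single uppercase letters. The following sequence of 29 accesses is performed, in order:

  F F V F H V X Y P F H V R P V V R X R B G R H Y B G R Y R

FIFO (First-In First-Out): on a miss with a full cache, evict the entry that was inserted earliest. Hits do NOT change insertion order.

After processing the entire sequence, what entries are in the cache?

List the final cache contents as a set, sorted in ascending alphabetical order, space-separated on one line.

Answer: B G R Y

Derivation:
FIFO simulation (capacity=4):
  1. access F: MISS. Cache (old->new): [F]
  2. access F: HIT. Cache (old->new): [F]
  3. access V: MISS. Cache (old->new): [F V]
  4. access F: HIT. Cache (old->new): [F V]
  5. access H: MISS. Cache (old->new): [F V H]
  6. access V: HIT. Cache (old->new): [F V H]
  7. access X: MISS. Cache (old->new): [F V H X]
  8. access Y: MISS, evict F. Cache (old->new): [V H X Y]
  9. access P: MISS, evict V. Cache (old->new): [H X Y P]
  10. access F: MISS, evict H. Cache (old->new): [X Y P F]
  11. access H: MISS, evict X. Cache (old->new): [Y P F H]
  12. access V: MISS, evict Y. Cache (old->new): [P F H V]
  13. access R: MISS, evict P. Cache (old->new): [F H V R]
  14. access P: MISS, evict F. Cache (old->new): [H V R P]
  15. access V: HIT. Cache (old->new): [H V R P]
  16. access V: HIT. Cache (old->new): [H V R P]
  17. access R: HIT. Cache (old->new): [H V R P]
  18. access X: MISS, evict H. Cache (old->new): [V R P X]
  19. access R: HIT. Cache (old->new): [V R P X]
  20. access B: MISS, evict V. Cache (old->new): [R P X B]
  21. access G: MISS, evict R. Cache (old->new): [P X B G]
  22. access R: MISS, evict P. Cache (old->new): [X B G R]
  23. access H: MISS, evict X. Cache (old->new): [B G R H]
  24. access Y: MISS, evict B. Cache (old->new): [G R H Y]
  25. access B: MISS, evict G. Cache (old->new): [R H Y B]
  26. access G: MISS, evict R. Cache (old->new): [H Y B G]
  27. access R: MISS, evict H. Cache (old->new): [Y B G R]
  28. access Y: HIT. Cache (old->new): [Y B G R]
  29. access R: HIT. Cache (old->new): [Y B G R]
Total: 9 hits, 20 misses, 16 evictions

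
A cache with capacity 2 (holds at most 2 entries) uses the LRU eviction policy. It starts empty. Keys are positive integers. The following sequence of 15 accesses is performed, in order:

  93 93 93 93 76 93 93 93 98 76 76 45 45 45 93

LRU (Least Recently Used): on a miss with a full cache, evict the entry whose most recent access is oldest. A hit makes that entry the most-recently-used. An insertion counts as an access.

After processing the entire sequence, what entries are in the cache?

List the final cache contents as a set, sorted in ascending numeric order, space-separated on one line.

Answer: 45 93

Derivation:
LRU simulation (capacity=2):
  1. access 93: MISS. Cache (LRU->MRU): [93]
  2. access 93: HIT. Cache (LRU->MRU): [93]
  3. access 93: HIT. Cache (LRU->MRU): [93]
  4. access 93: HIT. Cache (LRU->MRU): [93]
  5. access 76: MISS. Cache (LRU->MRU): [93 76]
  6. access 93: HIT. Cache (LRU->MRU): [76 93]
  7. access 93: HIT. Cache (LRU->MRU): [76 93]
  8. access 93: HIT. Cache (LRU->MRU): [76 93]
  9. access 98: MISS, evict 76. Cache (LRU->MRU): [93 98]
  10. access 76: MISS, evict 93. Cache (LRU->MRU): [98 76]
  11. access 76: HIT. Cache (LRU->MRU): [98 76]
  12. access 45: MISS, evict 98. Cache (LRU->MRU): [76 45]
  13. access 45: HIT. Cache (LRU->MRU): [76 45]
  14. access 45: HIT. Cache (LRU->MRU): [76 45]
  15. access 93: MISS, evict 76. Cache (LRU->MRU): [45 93]
Total: 9 hits, 6 misses, 4 evictions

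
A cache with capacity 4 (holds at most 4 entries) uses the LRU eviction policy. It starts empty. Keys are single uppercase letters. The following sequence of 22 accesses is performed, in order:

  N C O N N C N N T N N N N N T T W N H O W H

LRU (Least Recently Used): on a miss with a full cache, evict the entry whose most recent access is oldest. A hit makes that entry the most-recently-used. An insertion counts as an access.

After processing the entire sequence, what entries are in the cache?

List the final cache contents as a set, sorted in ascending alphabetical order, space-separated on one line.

Answer: H N O W

Derivation:
LRU simulation (capacity=4):
  1. access N: MISS. Cache (LRU->MRU): [N]
  2. access C: MISS. Cache (LRU->MRU): [N C]
  3. access O: MISS. Cache (LRU->MRU): [N C O]
  4. access N: HIT. Cache (LRU->MRU): [C O N]
  5. access N: HIT. Cache (LRU->MRU): [C O N]
  6. access C: HIT. Cache (LRU->MRU): [O N C]
  7. access N: HIT. Cache (LRU->MRU): [O C N]
  8. access N: HIT. Cache (LRU->MRU): [O C N]
  9. access T: MISS. Cache (LRU->MRU): [O C N T]
  10. access N: HIT. Cache (LRU->MRU): [O C T N]
  11. access N: HIT. Cache (LRU->MRU): [O C T N]
  12. access N: HIT. Cache (LRU->MRU): [O C T N]
  13. access N: HIT. Cache (LRU->MRU): [O C T N]
  14. access N: HIT. Cache (LRU->MRU): [O C T N]
  15. access T: HIT. Cache (LRU->MRU): [O C N T]
  16. access T: HIT. Cache (LRU->MRU): [O C N T]
  17. access W: MISS, evict O. Cache (LRU->MRU): [C N T W]
  18. access N: HIT. Cache (LRU->MRU): [C T W N]
  19. access H: MISS, evict C. Cache (LRU->MRU): [T W N H]
  20. access O: MISS, evict T. Cache (LRU->MRU): [W N H O]
  21. access W: HIT. Cache (LRU->MRU): [N H O W]
  22. access H: HIT. Cache (LRU->MRU): [N O W H]
Total: 15 hits, 7 misses, 3 evictions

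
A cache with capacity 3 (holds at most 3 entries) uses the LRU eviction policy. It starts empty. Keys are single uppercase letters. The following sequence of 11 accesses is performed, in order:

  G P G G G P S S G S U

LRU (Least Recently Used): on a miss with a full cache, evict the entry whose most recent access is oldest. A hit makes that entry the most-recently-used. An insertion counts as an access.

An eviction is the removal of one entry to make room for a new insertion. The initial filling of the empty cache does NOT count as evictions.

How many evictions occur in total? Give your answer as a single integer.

LRU simulation (capacity=3):
  1. access G: MISS. Cache (LRU->MRU): [G]
  2. access P: MISS. Cache (LRU->MRU): [G P]
  3. access G: HIT. Cache (LRU->MRU): [P G]
  4. access G: HIT. Cache (LRU->MRU): [P G]
  5. access G: HIT. Cache (LRU->MRU): [P G]
  6. access P: HIT. Cache (LRU->MRU): [G P]
  7. access S: MISS. Cache (LRU->MRU): [G P S]
  8. access S: HIT. Cache (LRU->MRU): [G P S]
  9. access G: HIT. Cache (LRU->MRU): [P S G]
  10. access S: HIT. Cache (LRU->MRU): [P G S]
  11. access U: MISS, evict P. Cache (LRU->MRU): [G S U]
Total: 7 hits, 4 misses, 1 evictions

Answer: 1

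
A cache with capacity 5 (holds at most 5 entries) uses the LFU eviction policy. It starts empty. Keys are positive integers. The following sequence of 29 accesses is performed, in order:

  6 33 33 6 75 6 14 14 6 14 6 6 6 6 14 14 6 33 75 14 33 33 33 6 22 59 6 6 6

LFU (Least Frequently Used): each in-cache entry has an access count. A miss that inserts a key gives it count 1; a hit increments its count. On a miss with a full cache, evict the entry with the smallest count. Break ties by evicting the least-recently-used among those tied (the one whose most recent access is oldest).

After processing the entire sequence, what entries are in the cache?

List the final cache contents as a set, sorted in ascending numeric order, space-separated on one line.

LFU simulation (capacity=5):
  1. access 6: MISS. Cache: [6(c=1)]
  2. access 33: MISS. Cache: [6(c=1) 33(c=1)]
  3. access 33: HIT, count now 2. Cache: [6(c=1) 33(c=2)]
  4. access 6: HIT, count now 2. Cache: [33(c=2) 6(c=2)]
  5. access 75: MISS. Cache: [75(c=1) 33(c=2) 6(c=2)]
  6. access 6: HIT, count now 3. Cache: [75(c=1) 33(c=2) 6(c=3)]
  7. access 14: MISS. Cache: [75(c=1) 14(c=1) 33(c=2) 6(c=3)]
  8. access 14: HIT, count now 2. Cache: [75(c=1) 33(c=2) 14(c=2) 6(c=3)]
  9. access 6: HIT, count now 4. Cache: [75(c=1) 33(c=2) 14(c=2) 6(c=4)]
  10. access 14: HIT, count now 3. Cache: [75(c=1) 33(c=2) 14(c=3) 6(c=4)]
  11. access 6: HIT, count now 5. Cache: [75(c=1) 33(c=2) 14(c=3) 6(c=5)]
  12. access 6: HIT, count now 6. Cache: [75(c=1) 33(c=2) 14(c=3) 6(c=6)]
  13. access 6: HIT, count now 7. Cache: [75(c=1) 33(c=2) 14(c=3) 6(c=7)]
  14. access 6: HIT, count now 8. Cache: [75(c=1) 33(c=2) 14(c=3) 6(c=8)]
  15. access 14: HIT, count now 4. Cache: [75(c=1) 33(c=2) 14(c=4) 6(c=8)]
  16. access 14: HIT, count now 5. Cache: [75(c=1) 33(c=2) 14(c=5) 6(c=8)]
  17. access 6: HIT, count now 9. Cache: [75(c=1) 33(c=2) 14(c=5) 6(c=9)]
  18. access 33: HIT, count now 3. Cache: [75(c=1) 33(c=3) 14(c=5) 6(c=9)]
  19. access 75: HIT, count now 2. Cache: [75(c=2) 33(c=3) 14(c=5) 6(c=9)]
  20. access 14: HIT, count now 6. Cache: [75(c=2) 33(c=3) 14(c=6) 6(c=9)]
  21. access 33: HIT, count now 4. Cache: [75(c=2) 33(c=4) 14(c=6) 6(c=9)]
  22. access 33: HIT, count now 5. Cache: [75(c=2) 33(c=5) 14(c=6) 6(c=9)]
  23. access 33: HIT, count now 6. Cache: [75(c=2) 14(c=6) 33(c=6) 6(c=9)]
  24. access 6: HIT, count now 10. Cache: [75(c=2) 14(c=6) 33(c=6) 6(c=10)]
  25. access 22: MISS. Cache: [22(c=1) 75(c=2) 14(c=6) 33(c=6) 6(c=10)]
  26. access 59: MISS, evict 22(c=1). Cache: [59(c=1) 75(c=2) 14(c=6) 33(c=6) 6(c=10)]
  27. access 6: HIT, count now 11. Cache: [59(c=1) 75(c=2) 14(c=6) 33(c=6) 6(c=11)]
  28. access 6: HIT, count now 12. Cache: [59(c=1) 75(c=2) 14(c=6) 33(c=6) 6(c=12)]
  29. access 6: HIT, count now 13. Cache: [59(c=1) 75(c=2) 14(c=6) 33(c=6) 6(c=13)]
Total: 23 hits, 6 misses, 1 evictions

Answer: 6 14 33 59 75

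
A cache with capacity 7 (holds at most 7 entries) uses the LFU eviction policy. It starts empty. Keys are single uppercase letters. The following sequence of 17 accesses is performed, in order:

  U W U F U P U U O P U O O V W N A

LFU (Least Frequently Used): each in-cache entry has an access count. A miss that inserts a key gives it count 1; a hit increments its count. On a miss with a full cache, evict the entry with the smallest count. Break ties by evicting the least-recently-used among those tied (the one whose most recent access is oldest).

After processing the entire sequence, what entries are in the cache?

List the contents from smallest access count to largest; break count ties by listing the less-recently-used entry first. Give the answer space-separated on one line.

Answer: V N A P W O U

Derivation:
LFU simulation (capacity=7):
  1. access U: MISS. Cache: [U(c=1)]
  2. access W: MISS. Cache: [U(c=1) W(c=1)]
  3. access U: HIT, count now 2. Cache: [W(c=1) U(c=2)]
  4. access F: MISS. Cache: [W(c=1) F(c=1) U(c=2)]
  5. access U: HIT, count now 3. Cache: [W(c=1) F(c=1) U(c=3)]
  6. access P: MISS. Cache: [W(c=1) F(c=1) P(c=1) U(c=3)]
  7. access U: HIT, count now 4. Cache: [W(c=1) F(c=1) P(c=1) U(c=4)]
  8. access U: HIT, count now 5. Cache: [W(c=1) F(c=1) P(c=1) U(c=5)]
  9. access O: MISS. Cache: [W(c=1) F(c=1) P(c=1) O(c=1) U(c=5)]
  10. access P: HIT, count now 2. Cache: [W(c=1) F(c=1) O(c=1) P(c=2) U(c=5)]
  11. access U: HIT, count now 6. Cache: [W(c=1) F(c=1) O(c=1) P(c=2) U(c=6)]
  12. access O: HIT, count now 2. Cache: [W(c=1) F(c=1) P(c=2) O(c=2) U(c=6)]
  13. access O: HIT, count now 3. Cache: [W(c=1) F(c=1) P(c=2) O(c=3) U(c=6)]
  14. access V: MISS. Cache: [W(c=1) F(c=1) V(c=1) P(c=2) O(c=3) U(c=6)]
  15. access W: HIT, count now 2. Cache: [F(c=1) V(c=1) P(c=2) W(c=2) O(c=3) U(c=6)]
  16. access N: MISS. Cache: [F(c=1) V(c=1) N(c=1) P(c=2) W(c=2) O(c=3) U(c=6)]
  17. access A: MISS, evict F(c=1). Cache: [V(c=1) N(c=1) A(c=1) P(c=2) W(c=2) O(c=3) U(c=6)]
Total: 9 hits, 8 misses, 1 evictions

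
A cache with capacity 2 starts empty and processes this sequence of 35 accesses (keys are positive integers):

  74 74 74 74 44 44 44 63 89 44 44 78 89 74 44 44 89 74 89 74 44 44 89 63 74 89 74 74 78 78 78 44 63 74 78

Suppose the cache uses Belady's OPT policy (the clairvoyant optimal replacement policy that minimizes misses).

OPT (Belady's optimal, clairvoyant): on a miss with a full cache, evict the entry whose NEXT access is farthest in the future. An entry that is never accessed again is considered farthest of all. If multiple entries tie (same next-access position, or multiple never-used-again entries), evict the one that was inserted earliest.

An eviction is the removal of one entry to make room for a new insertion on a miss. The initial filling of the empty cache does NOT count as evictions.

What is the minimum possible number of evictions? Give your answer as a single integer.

OPT (Belady) simulation (capacity=2):
  1. access 74: MISS. Cache: [74]
  2. access 74: HIT. Next use of 74: step 3. Cache: [74]
  3. access 74: HIT. Next use of 74: step 4. Cache: [74]
  4. access 74: HIT. Next use of 74: step 14. Cache: [74]
  5. access 44: MISS. Cache: [74 44]
  6. access 44: HIT. Next use of 44: step 7. Cache: [74 44]
  7. access 44: HIT. Next use of 44: step 10. Cache: [74 44]
  8. access 63: MISS, evict 74 (next use: step 14). Cache: [44 63]
  9. access 89: MISS, evict 63 (next use: step 24). Cache: [44 89]
  10. access 44: HIT. Next use of 44: step 11. Cache: [44 89]
  11. access 44: HIT. Next use of 44: step 15. Cache: [44 89]
  12. access 78: MISS, evict 44 (next use: step 15). Cache: [89 78]
  13. access 89: HIT. Next use of 89: step 17. Cache: [89 78]
  14. access 74: MISS, evict 78 (next use: step 29). Cache: [89 74]
  15. access 44: MISS, evict 74 (next use: step 18). Cache: [89 44]
  16. access 44: HIT. Next use of 44: step 21. Cache: [89 44]
  17. access 89: HIT. Next use of 89: step 19. Cache: [89 44]
  18. access 74: MISS, evict 44 (next use: step 21). Cache: [89 74]
  19. access 89: HIT. Next use of 89: step 23. Cache: [89 74]
  20. access 74: HIT. Next use of 74: step 25. Cache: [89 74]
  21. access 44: MISS, evict 74 (next use: step 25). Cache: [89 44]
  22. access 44: HIT. Next use of 44: step 32. Cache: [89 44]
  23. access 89: HIT. Next use of 89: step 26. Cache: [89 44]
  24. access 63: MISS, evict 44 (next use: step 32). Cache: [89 63]
  25. access 74: MISS, evict 63 (next use: step 33). Cache: [89 74]
  26. access 89: HIT. Next use of 89: never. Cache: [89 74]
  27. access 74: HIT. Next use of 74: step 28. Cache: [89 74]
  28. access 74: HIT. Next use of 74: step 34. Cache: [89 74]
  29. access 78: MISS, evict 89 (next use: never). Cache: [74 78]
  30. access 78: HIT. Next use of 78: step 31. Cache: [74 78]
  31. access 78: HIT. Next use of 78: step 35. Cache: [74 78]
  32. access 44: MISS, evict 78 (next use: step 35). Cache: [74 44]
  33. access 63: MISS, evict 44 (next use: never). Cache: [74 63]
  34. access 74: HIT. Next use of 74: never. Cache: [74 63]
  35. access 78: MISS, evict 74 (next use: never). Cache: [63 78]
Total: 20 hits, 15 misses, 13 evictions

Answer: 13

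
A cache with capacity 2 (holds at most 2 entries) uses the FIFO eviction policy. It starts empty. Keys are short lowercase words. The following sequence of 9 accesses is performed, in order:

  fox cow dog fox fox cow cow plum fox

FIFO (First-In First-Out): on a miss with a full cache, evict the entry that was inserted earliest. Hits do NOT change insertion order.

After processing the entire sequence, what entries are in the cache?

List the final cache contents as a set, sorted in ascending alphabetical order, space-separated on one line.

FIFO simulation (capacity=2):
  1. access fox: MISS. Cache (old->new): [fox]
  2. access cow: MISS. Cache (old->new): [fox cow]
  3. access dog: MISS, evict fox. Cache (old->new): [cow dog]
  4. access fox: MISS, evict cow. Cache (old->new): [dog fox]
  5. access fox: HIT. Cache (old->new): [dog fox]
  6. access cow: MISS, evict dog. Cache (old->new): [fox cow]
  7. access cow: HIT. Cache (old->new): [fox cow]
  8. access plum: MISS, evict fox. Cache (old->new): [cow plum]
  9. access fox: MISS, evict cow. Cache (old->new): [plum fox]
Total: 2 hits, 7 misses, 5 evictions

Answer: fox plum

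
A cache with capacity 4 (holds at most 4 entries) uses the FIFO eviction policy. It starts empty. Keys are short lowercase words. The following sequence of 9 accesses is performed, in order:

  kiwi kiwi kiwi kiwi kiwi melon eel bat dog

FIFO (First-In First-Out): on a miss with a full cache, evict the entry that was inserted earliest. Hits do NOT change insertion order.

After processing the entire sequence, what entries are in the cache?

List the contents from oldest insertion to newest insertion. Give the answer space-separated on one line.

Answer: melon eel bat dog

Derivation:
FIFO simulation (capacity=4):
  1. access kiwi: MISS. Cache (old->new): [kiwi]
  2. access kiwi: HIT. Cache (old->new): [kiwi]
  3. access kiwi: HIT. Cache (old->new): [kiwi]
  4. access kiwi: HIT. Cache (old->new): [kiwi]
  5. access kiwi: HIT. Cache (old->new): [kiwi]
  6. access melon: MISS. Cache (old->new): [kiwi melon]
  7. access eel: MISS. Cache (old->new): [kiwi melon eel]
  8. access bat: MISS. Cache (old->new): [kiwi melon eel bat]
  9. access dog: MISS, evict kiwi. Cache (old->new): [melon eel bat dog]
Total: 4 hits, 5 misses, 1 evictions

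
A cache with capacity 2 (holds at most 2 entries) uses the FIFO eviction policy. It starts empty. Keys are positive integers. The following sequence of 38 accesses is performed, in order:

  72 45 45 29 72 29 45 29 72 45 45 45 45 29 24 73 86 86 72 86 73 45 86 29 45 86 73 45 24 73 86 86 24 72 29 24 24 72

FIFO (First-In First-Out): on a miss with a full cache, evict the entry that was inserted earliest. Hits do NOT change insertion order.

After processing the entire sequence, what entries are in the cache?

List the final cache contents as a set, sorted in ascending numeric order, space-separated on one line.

FIFO simulation (capacity=2):
  1. access 72: MISS. Cache (old->new): [72]
  2. access 45: MISS. Cache (old->new): [72 45]
  3. access 45: HIT. Cache (old->new): [72 45]
  4. access 29: MISS, evict 72. Cache (old->new): [45 29]
  5. access 72: MISS, evict 45. Cache (old->new): [29 72]
  6. access 29: HIT. Cache (old->new): [29 72]
  7. access 45: MISS, evict 29. Cache (old->new): [72 45]
  8. access 29: MISS, evict 72. Cache (old->new): [45 29]
  9. access 72: MISS, evict 45. Cache (old->new): [29 72]
  10. access 45: MISS, evict 29. Cache (old->new): [72 45]
  11. access 45: HIT. Cache (old->new): [72 45]
  12. access 45: HIT. Cache (old->new): [72 45]
  13. access 45: HIT. Cache (old->new): [72 45]
  14. access 29: MISS, evict 72. Cache (old->new): [45 29]
  15. access 24: MISS, evict 45. Cache (old->new): [29 24]
  16. access 73: MISS, evict 29. Cache (old->new): [24 73]
  17. access 86: MISS, evict 24. Cache (old->new): [73 86]
  18. access 86: HIT. Cache (old->new): [73 86]
  19. access 72: MISS, evict 73. Cache (old->new): [86 72]
  20. access 86: HIT. Cache (old->new): [86 72]
  21. access 73: MISS, evict 86. Cache (old->new): [72 73]
  22. access 45: MISS, evict 72. Cache (old->new): [73 45]
  23. access 86: MISS, evict 73. Cache (old->new): [45 86]
  24. access 29: MISS, evict 45. Cache (old->new): [86 29]
  25. access 45: MISS, evict 86. Cache (old->new): [29 45]
  26. access 86: MISS, evict 29. Cache (old->new): [45 86]
  27. access 73: MISS, evict 45. Cache (old->new): [86 73]
  28. access 45: MISS, evict 86. Cache (old->new): [73 45]
  29. access 24: MISS, evict 73. Cache (old->new): [45 24]
  30. access 73: MISS, evict 45. Cache (old->new): [24 73]
  31. access 86: MISS, evict 24. Cache (old->new): [73 86]
  32. access 86: HIT. Cache (old->new): [73 86]
  33. access 24: MISS, evict 73. Cache (old->new): [86 24]
  34. access 72: MISS, evict 86. Cache (old->new): [24 72]
  35. access 29: MISS, evict 24. Cache (old->new): [72 29]
  36. access 24: MISS, evict 72. Cache (old->new): [29 24]
  37. access 24: HIT. Cache (old->new): [29 24]
  38. access 72: MISS, evict 29. Cache (old->new): [24 72]
Total: 9 hits, 29 misses, 27 evictions

Answer: 24 72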